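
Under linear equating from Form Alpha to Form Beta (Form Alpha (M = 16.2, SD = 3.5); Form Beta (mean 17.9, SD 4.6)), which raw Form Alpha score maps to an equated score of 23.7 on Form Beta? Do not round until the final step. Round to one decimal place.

Invert y = (SD_Y/SD_X)(x − M_X) + M_Y:
x = (SD_X/SD_Y)(y − M_Y) + M_X = (3.5/4.6)(23.7 − 17.9) + 16.2
x = 0.760870 × 5.800 + 16.2 = 20.6

20.6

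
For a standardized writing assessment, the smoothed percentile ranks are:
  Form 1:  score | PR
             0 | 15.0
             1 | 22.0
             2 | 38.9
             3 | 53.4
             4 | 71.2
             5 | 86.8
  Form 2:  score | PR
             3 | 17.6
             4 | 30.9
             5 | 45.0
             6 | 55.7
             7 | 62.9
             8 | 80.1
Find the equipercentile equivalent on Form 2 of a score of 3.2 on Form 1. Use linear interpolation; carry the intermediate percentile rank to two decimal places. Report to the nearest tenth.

PR of 3.2 on Form 1: 53.4 + (3.2 − 3)/(4 − 3) × (71.2 − 53.4) = 56.96
On Form 2, PR 56.96 falls between score 6 (PR 55.7) and 7 (PR 62.9).
Interpolate: 6 + (56.96 − 55.7)/(62.9 − 55.7) × (7 − 6) = 6.2

6.2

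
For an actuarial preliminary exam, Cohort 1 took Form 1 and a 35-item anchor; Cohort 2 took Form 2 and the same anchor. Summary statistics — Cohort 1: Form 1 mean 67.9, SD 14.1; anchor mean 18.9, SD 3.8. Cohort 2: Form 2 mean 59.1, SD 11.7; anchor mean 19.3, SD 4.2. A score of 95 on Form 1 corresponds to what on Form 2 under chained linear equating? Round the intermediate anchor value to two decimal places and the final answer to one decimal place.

Form 1 → anchor (Cohort 1): v = (3.8/14.1)(95 − 67.9) + 18.9 = 26.20
anchor → Form 2 (Cohort 2): y = (11.7/4.2)(26.20 − 19.3) + 59.1 = 78.3

78.3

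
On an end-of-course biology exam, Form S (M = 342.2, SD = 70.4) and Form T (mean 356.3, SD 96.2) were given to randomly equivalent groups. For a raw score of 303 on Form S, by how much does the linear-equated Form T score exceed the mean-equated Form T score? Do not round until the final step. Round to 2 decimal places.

-14.37

Mean-equated: 303 + (356.3 − 342.2) = 317.10
Linear-equated: (96.2/70.4)(303 − 342.2) + 356.3 = 302.734
Difference = 302.734 − 317.10 = -14.37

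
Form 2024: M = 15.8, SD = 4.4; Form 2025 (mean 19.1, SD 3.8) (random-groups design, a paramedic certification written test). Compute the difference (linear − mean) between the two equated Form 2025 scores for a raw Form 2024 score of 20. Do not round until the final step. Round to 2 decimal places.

-0.57

Mean-equated: 20 + (19.1 − 15.8) = 23.30
Linear-equated: (3.8/4.4)(20 − 15.8) + 19.1 = 22.727
Difference = 22.727 − 23.30 = -0.57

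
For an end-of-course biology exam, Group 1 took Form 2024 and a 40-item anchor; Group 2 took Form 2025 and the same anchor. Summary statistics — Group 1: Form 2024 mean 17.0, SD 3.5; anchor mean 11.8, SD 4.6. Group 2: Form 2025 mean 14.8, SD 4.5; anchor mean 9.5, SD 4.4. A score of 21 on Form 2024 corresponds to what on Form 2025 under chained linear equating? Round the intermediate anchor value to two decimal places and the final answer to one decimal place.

22.5

Form 2024 → anchor (Group 1): v = (4.6/3.5)(21 − 17.0) + 11.8 = 17.06
anchor → Form 2025 (Group 2): y = (4.5/4.4)(17.06 − 9.5) + 14.8 = 22.5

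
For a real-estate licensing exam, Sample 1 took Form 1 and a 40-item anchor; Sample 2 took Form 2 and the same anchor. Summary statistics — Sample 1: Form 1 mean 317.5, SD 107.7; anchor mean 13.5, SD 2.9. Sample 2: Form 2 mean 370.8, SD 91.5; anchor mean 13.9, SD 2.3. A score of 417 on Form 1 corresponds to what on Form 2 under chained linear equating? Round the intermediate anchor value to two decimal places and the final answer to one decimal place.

461.5

Form 1 → anchor (Sample 1): v = (2.9/107.7)(417 − 317.5) + 13.5 = 16.18
anchor → Form 2 (Sample 2): y = (91.5/2.3)(16.18 − 13.9) + 370.8 = 461.5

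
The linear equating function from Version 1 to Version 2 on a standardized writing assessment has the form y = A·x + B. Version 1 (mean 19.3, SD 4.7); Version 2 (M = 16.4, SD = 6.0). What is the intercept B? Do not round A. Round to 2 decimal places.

A = SD_Y / SD_X = 6.0 / 4.7 = 1.276596
B = M_Y − A·M_X = 16.4 − 1.276596 × 19.3 = -8.24

-8.24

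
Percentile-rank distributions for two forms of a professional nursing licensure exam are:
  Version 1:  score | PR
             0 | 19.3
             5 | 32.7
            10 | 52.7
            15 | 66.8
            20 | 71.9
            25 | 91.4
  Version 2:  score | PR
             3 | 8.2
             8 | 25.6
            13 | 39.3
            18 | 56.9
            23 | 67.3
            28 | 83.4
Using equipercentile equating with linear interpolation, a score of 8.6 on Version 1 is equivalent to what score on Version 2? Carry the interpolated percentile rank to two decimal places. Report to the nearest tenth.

15.2

PR of 8.6 on Version 1: 32.7 + (8.6 − 5)/(10 − 5) × (52.7 − 32.7) = 47.10
On Version 2, PR 47.10 falls between score 13 (PR 39.3) and 18 (PR 56.9).
Interpolate: 13 + (47.10 − 39.3)/(56.9 − 39.3) × (18 − 13) = 15.2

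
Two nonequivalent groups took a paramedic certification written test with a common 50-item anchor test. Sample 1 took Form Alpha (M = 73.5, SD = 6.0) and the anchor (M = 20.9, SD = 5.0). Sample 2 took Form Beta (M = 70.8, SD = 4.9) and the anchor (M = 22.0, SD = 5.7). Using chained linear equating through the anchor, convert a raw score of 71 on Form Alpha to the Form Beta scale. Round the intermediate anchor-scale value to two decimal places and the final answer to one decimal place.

Form Alpha → anchor (Sample 1): v = (5.0/6.0)(71 − 73.5) + 20.9 = 18.82
anchor → Form Beta (Sample 2): y = (4.9/5.7)(18.82 − 22.0) + 70.8 = 68.1

68.1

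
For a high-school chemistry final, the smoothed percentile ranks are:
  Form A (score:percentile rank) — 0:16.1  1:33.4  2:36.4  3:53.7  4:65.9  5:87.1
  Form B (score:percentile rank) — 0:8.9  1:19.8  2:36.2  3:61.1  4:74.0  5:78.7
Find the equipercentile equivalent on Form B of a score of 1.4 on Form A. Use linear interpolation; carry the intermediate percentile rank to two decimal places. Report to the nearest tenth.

1.9

PR of 1.4 on Form A: 33.4 + (1.4 − 1)/(2 − 1) × (36.4 − 33.4) = 34.60
On Form B, PR 34.60 falls between score 1 (PR 19.8) and 2 (PR 36.2).
Interpolate: 1 + (34.60 − 19.8)/(36.2 − 19.8) × (2 − 1) = 1.9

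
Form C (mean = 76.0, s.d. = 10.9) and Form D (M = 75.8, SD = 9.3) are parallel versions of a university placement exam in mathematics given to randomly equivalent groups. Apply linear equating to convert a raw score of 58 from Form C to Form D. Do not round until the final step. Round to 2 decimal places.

Linear equating: y = (SD_Y/SD_X)(x − M_X) + M_Y
y = (9.3/10.9)(58 − 76.0) + 75.8
y = 0.853211 × -18.0 + 75.8 = -15.3578 + 75.8 = 60.44

60.44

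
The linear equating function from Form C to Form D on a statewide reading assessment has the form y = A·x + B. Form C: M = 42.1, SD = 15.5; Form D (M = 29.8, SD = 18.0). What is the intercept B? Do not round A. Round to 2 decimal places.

A = SD_Y / SD_X = 18.0 / 15.5 = 1.161290
B = M_Y − A·M_X = 29.8 − 1.161290 × 42.1 = -19.09

-19.09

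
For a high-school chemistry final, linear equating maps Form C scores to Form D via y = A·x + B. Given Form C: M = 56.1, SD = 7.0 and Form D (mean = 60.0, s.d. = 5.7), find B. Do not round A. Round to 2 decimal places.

14.32

A = SD_Y / SD_X = 5.7 / 7.0 = 0.814286
B = M_Y − A·M_X = 60.0 − 0.814286 × 56.1 = 14.32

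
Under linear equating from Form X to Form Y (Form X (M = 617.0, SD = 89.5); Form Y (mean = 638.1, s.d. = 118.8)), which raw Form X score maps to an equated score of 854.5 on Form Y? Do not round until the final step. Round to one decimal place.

780.0

Invert y = (SD_Y/SD_X)(x − M_X) + M_Y:
x = (SD_X/SD_Y)(y − M_Y) + M_X = (89.5/118.8)(854.5 − 638.1) + 617.0
x = 0.753367 × 216.400 + 617.0 = 780.0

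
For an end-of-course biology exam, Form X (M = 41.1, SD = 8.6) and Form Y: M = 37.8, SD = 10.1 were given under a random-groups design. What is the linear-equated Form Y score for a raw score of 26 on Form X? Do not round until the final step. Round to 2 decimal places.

Linear equating: y = (SD_Y/SD_X)(x − M_X) + M_Y
y = (10.1/8.6)(26 − 41.1) + 37.8
y = 1.174419 × -15.1 + 37.8 = -17.7337 + 37.8 = 20.07

20.07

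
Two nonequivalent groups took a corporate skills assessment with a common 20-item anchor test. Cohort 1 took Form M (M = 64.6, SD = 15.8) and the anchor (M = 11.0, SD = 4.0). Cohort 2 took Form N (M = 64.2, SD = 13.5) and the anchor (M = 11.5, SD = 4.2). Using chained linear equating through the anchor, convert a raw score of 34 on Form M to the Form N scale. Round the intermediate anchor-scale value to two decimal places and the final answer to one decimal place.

37.7

Form M → anchor (Cohort 1): v = (4.0/15.8)(34 − 64.6) + 11.0 = 3.25
anchor → Form N (Cohort 2): y = (13.5/4.2)(3.25 − 11.5) + 64.2 = 37.7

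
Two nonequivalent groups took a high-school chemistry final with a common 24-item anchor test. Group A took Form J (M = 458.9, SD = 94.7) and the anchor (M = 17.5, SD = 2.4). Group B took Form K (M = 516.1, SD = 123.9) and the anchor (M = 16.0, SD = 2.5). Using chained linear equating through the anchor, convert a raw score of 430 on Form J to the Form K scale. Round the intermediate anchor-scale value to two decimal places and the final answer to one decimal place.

Form J → anchor (Group A): v = (2.4/94.7)(430 − 458.9) + 17.5 = 16.77
anchor → Form K (Group B): y = (123.9/2.5)(16.77 − 16.0) + 516.1 = 554.3

554.3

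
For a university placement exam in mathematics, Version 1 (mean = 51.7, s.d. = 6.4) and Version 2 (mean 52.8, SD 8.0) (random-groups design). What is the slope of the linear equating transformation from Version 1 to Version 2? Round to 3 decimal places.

1.250

A = SD_Y / SD_X = 8.0 / 6.4 = 1.250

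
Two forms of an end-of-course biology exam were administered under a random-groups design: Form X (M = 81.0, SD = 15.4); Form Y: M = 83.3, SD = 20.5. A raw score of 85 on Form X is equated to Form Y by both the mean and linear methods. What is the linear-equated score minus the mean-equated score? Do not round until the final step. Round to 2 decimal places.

Mean-equated: 85 + (83.3 − 81.0) = 87.30
Linear-equated: (20.5/15.4)(85 − 81.0) + 83.3 = 88.625
Difference = 88.625 − 87.30 = 1.32

1.32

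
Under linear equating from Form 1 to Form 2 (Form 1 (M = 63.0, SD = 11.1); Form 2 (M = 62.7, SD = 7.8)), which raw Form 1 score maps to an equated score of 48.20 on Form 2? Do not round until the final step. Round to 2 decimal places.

42.37

Invert y = (SD_Y/SD_X)(x − M_X) + M_Y:
x = (SD_X/SD_Y)(y − M_Y) + M_X = (11.1/7.8)(48.20 − 62.7) + 63.0
x = 1.423077 × -14.500 + 63.0 = 42.37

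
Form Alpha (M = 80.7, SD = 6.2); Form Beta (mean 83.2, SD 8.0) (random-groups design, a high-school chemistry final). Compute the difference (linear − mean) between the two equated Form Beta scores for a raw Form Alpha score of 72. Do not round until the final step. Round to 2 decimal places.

-2.53

Mean-equated: 72 + (83.2 − 80.7) = 74.50
Linear-equated: (8.0/6.2)(72 − 80.7) + 83.2 = 71.974
Difference = 71.974 − 74.50 = -2.53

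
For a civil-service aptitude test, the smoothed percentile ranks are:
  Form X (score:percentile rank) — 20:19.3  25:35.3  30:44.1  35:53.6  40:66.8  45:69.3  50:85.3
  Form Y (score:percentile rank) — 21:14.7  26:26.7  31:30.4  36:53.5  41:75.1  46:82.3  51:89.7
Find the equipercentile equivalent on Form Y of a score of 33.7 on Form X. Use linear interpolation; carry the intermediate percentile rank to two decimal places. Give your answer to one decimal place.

35.5

PR of 33.7 on Form X: 44.1 + (33.7 − 30)/(35 − 30) × (53.6 − 44.1) = 51.13
On Form Y, PR 51.13 falls between score 31 (PR 30.4) and 36 (PR 53.5).
Interpolate: 31 + (51.13 − 30.4)/(53.5 − 30.4) × (36 − 31) = 35.5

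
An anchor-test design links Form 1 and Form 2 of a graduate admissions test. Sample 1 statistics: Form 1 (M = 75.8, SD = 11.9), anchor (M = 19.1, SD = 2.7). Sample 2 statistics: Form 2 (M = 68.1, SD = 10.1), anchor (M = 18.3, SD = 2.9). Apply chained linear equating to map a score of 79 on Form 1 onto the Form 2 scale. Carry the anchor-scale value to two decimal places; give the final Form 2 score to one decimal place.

73.4

Form 1 → anchor (Sample 1): v = (2.7/11.9)(79 − 75.8) + 19.1 = 19.83
anchor → Form 2 (Sample 2): y = (10.1/2.9)(19.83 − 18.3) + 68.1 = 73.4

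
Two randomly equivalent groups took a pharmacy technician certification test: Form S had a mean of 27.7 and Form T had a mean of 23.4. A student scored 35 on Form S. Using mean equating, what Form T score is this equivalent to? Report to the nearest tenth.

Mean equating: y = x + (M_Y − M_X) = 35 + (23.4 − 27.7) = 30.7

30.7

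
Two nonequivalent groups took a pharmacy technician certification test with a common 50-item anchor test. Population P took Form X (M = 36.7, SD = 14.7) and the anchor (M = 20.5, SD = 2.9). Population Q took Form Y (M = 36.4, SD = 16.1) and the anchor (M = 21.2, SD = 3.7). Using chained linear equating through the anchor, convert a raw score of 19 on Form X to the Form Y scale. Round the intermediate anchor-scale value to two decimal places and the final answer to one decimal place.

Form X → anchor (Population P): v = (2.9/14.7)(19 − 36.7) + 20.5 = 17.01
anchor → Form Y (Population Q): y = (16.1/3.7)(17.01 − 21.2) + 36.4 = 18.2

18.2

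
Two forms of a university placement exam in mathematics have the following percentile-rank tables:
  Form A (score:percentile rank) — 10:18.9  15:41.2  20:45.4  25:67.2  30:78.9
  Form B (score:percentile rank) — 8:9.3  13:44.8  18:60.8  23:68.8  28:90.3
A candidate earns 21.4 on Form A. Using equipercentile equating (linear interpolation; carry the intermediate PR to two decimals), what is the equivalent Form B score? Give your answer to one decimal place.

PR of 21.4 on Form A: 45.4 + (21.4 − 20)/(25 − 20) × (67.2 − 45.4) = 51.50
On Form B, PR 51.50 falls between score 13 (PR 44.8) and 18 (PR 60.8).
Interpolate: 13 + (51.50 − 44.8)/(60.8 − 44.8) × (18 − 13) = 15.1

15.1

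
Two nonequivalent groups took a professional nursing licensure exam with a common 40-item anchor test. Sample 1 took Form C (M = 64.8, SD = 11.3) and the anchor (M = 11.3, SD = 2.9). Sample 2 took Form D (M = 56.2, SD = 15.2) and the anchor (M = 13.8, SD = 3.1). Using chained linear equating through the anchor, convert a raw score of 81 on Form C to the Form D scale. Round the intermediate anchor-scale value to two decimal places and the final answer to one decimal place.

Form C → anchor (Sample 1): v = (2.9/11.3)(81 − 64.8) + 11.3 = 15.46
anchor → Form D (Sample 2): y = (15.2/3.1)(15.46 − 13.8) + 56.2 = 64.3

64.3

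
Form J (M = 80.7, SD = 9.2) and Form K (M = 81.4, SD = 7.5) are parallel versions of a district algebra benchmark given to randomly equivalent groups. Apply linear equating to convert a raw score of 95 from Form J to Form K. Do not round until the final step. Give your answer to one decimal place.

93.1

Linear equating: y = (SD_Y/SD_X)(x − M_X) + M_Y
y = (7.5/9.2)(95 − 80.7) + 81.4
y = 0.815217 × 14.3 + 81.4 = 11.6576 + 81.4 = 93.1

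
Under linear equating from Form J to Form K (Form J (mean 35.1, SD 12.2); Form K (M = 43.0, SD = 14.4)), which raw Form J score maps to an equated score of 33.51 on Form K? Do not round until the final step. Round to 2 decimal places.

Invert y = (SD_Y/SD_X)(x − M_X) + M_Y:
x = (SD_X/SD_Y)(y − M_Y) + M_X = (12.2/14.4)(33.51 − 43.0) + 35.1
x = 0.847222 × -9.490 + 35.1 = 27.06

27.06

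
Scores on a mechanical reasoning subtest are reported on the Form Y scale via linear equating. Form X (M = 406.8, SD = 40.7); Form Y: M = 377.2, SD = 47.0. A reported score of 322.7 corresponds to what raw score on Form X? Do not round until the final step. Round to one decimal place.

Invert y = (SD_Y/SD_X)(x − M_X) + M_Y:
x = (SD_X/SD_Y)(y − M_Y) + M_X = (40.7/47.0)(322.7 − 377.2) + 406.8
x = 0.865957 × -54.500 + 406.8 = 359.6

359.6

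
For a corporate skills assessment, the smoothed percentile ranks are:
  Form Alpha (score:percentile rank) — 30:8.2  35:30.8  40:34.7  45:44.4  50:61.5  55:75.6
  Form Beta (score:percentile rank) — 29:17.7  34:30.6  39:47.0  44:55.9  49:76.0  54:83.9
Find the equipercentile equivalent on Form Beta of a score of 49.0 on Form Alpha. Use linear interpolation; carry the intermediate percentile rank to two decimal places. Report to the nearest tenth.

PR of 49.0 on Form Alpha: 44.4 + (49.0 − 45)/(50 − 45) × (61.5 − 44.4) = 58.08
On Form Beta, PR 58.08 falls between score 44 (PR 55.9) and 49 (PR 76.0).
Interpolate: 44 + (58.08 − 55.9)/(76.0 − 55.9) × (49 − 44) = 44.5

44.5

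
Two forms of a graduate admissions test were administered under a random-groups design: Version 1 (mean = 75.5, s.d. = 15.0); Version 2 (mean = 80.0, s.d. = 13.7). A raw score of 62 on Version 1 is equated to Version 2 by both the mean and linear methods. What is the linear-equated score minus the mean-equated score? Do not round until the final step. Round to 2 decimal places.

Mean-equated: 62 + (80.0 − 75.5) = 66.50
Linear-equated: (13.7/15.0)(62 − 75.5) + 80.0 = 67.670
Difference = 67.670 − 66.50 = 1.17

1.17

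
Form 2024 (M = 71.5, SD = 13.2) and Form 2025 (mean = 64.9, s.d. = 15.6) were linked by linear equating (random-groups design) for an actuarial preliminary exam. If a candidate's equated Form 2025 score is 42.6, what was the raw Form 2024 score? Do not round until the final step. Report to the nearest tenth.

52.6

Invert y = (SD_Y/SD_X)(x − M_X) + M_Y:
x = (SD_X/SD_Y)(y − M_Y) + M_X = (13.2/15.6)(42.6 − 64.9) + 71.5
x = 0.846154 × -22.300 + 71.5 = 52.6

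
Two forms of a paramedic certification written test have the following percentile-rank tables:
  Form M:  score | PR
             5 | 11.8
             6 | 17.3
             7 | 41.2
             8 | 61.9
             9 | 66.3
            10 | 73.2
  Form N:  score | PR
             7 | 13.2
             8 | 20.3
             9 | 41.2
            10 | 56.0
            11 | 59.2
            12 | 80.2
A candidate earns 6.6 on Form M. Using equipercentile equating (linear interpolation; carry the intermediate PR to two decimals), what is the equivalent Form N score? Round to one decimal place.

PR of 6.6 on Form M: 17.3 + (6.6 − 6)/(7 − 6) × (41.2 − 17.3) = 31.64
On Form N, PR 31.64 falls between score 8 (PR 20.3) and 9 (PR 41.2).
Interpolate: 8 + (31.64 − 20.3)/(41.2 − 20.3) × (9 − 8) = 8.5

8.5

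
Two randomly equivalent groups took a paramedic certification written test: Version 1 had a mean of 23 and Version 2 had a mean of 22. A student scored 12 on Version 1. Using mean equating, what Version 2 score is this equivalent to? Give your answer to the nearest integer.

Mean equating: y = x + (M_Y − M_X) = 12 + (22 − 23) = 11

11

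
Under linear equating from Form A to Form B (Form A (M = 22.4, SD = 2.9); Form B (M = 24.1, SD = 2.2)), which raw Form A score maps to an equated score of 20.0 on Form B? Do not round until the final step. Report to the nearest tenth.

Invert y = (SD_Y/SD_X)(x − M_X) + M_Y:
x = (SD_X/SD_Y)(y − M_Y) + M_X = (2.9/2.2)(20.0 − 24.1) + 22.4
x = 1.318182 × -4.100 + 22.4 = 17.0

17.0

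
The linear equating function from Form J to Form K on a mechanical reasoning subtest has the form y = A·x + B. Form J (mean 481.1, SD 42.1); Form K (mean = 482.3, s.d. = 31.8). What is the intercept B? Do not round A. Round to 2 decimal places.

A = SD_Y / SD_X = 31.8 / 42.1 = 0.755344
B = M_Y − A·M_X = 482.3 − 0.755344 × 481.1 = 118.90

118.90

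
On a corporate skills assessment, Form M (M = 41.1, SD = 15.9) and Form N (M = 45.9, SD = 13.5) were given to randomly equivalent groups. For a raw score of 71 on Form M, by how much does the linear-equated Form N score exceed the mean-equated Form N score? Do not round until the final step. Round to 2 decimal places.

Mean-equated: 71 + (45.9 − 41.1) = 75.80
Linear-equated: (13.5/15.9)(71 − 41.1) + 45.9 = 71.287
Difference = 71.287 − 75.80 = -4.51

-4.51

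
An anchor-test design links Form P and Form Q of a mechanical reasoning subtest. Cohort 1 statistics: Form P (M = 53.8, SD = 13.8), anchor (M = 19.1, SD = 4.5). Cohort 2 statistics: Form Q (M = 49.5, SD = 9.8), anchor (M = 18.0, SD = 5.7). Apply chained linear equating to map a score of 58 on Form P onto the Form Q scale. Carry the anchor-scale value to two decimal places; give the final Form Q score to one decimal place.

Form P → anchor (Cohort 1): v = (4.5/13.8)(58 − 53.8) + 19.1 = 20.47
anchor → Form Q (Cohort 2): y = (9.8/5.7)(20.47 − 18.0) + 49.5 = 53.7

53.7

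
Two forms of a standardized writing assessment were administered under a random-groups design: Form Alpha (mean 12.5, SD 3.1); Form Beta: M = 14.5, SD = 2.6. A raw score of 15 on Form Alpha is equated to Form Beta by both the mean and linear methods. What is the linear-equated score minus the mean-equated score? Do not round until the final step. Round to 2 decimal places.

-0.40

Mean-equated: 15 + (14.5 − 12.5) = 17.00
Linear-equated: (2.6/3.1)(15 − 12.5) + 14.5 = 16.597
Difference = 16.597 − 17.00 = -0.40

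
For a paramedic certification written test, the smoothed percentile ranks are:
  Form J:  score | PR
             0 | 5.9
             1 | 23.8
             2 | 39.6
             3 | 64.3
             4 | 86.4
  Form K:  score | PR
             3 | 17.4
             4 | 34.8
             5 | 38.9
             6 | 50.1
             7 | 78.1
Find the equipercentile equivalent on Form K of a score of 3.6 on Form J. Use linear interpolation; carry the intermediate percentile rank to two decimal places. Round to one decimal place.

PR of 3.6 on Form J: 64.3 + (3.6 − 3)/(4 − 3) × (86.4 − 64.3) = 77.56
On Form K, PR 77.56 falls between score 6 (PR 50.1) and 7 (PR 78.1).
Interpolate: 6 + (77.56 − 50.1)/(78.1 − 50.1) × (7 − 6) = 7.0

7.0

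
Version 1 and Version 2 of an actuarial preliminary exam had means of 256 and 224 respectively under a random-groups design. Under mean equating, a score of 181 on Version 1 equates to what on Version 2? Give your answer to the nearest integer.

Mean equating: y = x + (M_Y − M_X) = 181 + (224 − 256) = 149

149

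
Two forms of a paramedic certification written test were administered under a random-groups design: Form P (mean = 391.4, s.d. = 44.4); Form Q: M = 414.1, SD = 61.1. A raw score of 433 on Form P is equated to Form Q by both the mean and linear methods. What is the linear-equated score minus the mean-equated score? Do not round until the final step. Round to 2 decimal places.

15.65

Mean-equated: 433 + (414.1 − 391.4) = 455.70
Linear-equated: (61.1/44.4)(433 − 391.4) + 414.1 = 471.347
Difference = 471.347 − 455.70 = 15.65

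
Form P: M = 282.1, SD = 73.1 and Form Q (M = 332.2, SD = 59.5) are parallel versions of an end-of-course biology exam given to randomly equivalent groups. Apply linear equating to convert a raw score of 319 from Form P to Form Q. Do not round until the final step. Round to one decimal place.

Linear equating: y = (SD_Y/SD_X)(x − M_X) + M_Y
y = (59.5/73.1)(319 − 282.1) + 332.2
y = 0.813953 × 36.9 + 332.2 = 30.0349 + 332.2 = 362.2

362.2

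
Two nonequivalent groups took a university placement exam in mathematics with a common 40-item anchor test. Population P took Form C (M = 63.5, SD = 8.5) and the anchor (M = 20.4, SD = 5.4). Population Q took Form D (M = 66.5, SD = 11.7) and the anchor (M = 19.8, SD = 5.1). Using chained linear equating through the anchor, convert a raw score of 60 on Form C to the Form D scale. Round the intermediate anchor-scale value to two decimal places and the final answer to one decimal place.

Form C → anchor (Population P): v = (5.4/8.5)(60 − 63.5) + 20.4 = 18.18
anchor → Form D (Population Q): y = (11.7/5.1)(18.18 − 19.8) + 66.5 = 62.8

62.8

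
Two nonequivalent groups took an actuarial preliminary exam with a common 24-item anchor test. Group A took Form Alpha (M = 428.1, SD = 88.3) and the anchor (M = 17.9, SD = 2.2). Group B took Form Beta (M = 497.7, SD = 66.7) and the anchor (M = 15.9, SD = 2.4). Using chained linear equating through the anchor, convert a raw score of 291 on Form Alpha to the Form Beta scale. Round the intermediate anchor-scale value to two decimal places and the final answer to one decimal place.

458.2

Form Alpha → anchor (Group A): v = (2.2/88.3)(291 − 428.1) + 17.9 = 14.48
anchor → Form Beta (Group B): y = (66.7/2.4)(14.48 − 15.9) + 497.7 = 458.2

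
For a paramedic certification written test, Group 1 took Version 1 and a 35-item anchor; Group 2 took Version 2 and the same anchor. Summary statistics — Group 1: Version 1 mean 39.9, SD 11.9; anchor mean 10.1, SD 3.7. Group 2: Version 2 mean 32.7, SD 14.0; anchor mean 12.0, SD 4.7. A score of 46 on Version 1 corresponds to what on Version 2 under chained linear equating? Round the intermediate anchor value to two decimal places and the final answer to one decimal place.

Version 1 → anchor (Group 1): v = (3.7/11.9)(46 − 39.9) + 10.1 = 12.00
anchor → Version 2 (Group 2): y = (14.0/4.7)(12.00 − 12.0) + 32.7 = 32.7

32.7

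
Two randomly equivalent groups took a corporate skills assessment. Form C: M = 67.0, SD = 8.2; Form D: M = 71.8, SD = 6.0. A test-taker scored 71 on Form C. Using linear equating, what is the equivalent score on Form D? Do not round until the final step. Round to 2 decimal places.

74.73

Linear equating: y = (SD_Y/SD_X)(x − M_X) + M_Y
y = (6.0/8.2)(71 − 67.0) + 71.8
y = 0.731707 × 4.0 + 71.8 = 2.9268 + 71.8 = 74.73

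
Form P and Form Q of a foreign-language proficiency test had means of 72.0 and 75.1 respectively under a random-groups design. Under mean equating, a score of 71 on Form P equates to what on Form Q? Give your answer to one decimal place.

Mean equating: y = x + (M_Y − M_X) = 71 + (75.1 − 72.0) = 74.1

74.1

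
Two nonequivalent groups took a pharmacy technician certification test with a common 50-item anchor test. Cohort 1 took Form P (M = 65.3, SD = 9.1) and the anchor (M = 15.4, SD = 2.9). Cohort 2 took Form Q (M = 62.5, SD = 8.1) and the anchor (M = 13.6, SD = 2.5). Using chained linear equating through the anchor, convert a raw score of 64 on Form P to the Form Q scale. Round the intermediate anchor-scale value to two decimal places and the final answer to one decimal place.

Form P → anchor (Cohort 1): v = (2.9/9.1)(64 − 65.3) + 15.4 = 14.99
anchor → Form Q (Cohort 2): y = (8.1/2.5)(14.99 − 13.6) + 62.5 = 67.0

67.0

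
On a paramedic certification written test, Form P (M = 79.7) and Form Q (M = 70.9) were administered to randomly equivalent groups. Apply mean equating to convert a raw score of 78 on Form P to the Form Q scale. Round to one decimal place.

69.2

Mean equating: y = x + (M_Y − M_X) = 78 + (70.9 − 79.7) = 69.2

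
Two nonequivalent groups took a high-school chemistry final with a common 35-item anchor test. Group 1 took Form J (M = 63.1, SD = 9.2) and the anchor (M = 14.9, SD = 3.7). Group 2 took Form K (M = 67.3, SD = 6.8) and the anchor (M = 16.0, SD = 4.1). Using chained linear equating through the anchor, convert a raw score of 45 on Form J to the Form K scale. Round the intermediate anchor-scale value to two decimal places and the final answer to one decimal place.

53.4

Form J → anchor (Group 1): v = (3.7/9.2)(45 − 63.1) + 14.9 = 7.62
anchor → Form K (Group 2): y = (6.8/4.1)(7.62 − 16.0) + 67.3 = 53.4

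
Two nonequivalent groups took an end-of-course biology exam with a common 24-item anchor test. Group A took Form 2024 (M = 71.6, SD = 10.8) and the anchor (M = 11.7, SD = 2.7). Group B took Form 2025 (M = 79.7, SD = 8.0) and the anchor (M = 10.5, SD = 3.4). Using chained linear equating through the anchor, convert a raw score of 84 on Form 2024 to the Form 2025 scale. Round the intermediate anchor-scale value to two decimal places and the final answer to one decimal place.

89.8

Form 2024 → anchor (Group A): v = (2.7/10.8)(84 − 71.6) + 11.7 = 14.80
anchor → Form 2025 (Group B): y = (8.0/3.4)(14.80 − 10.5) + 79.7 = 89.8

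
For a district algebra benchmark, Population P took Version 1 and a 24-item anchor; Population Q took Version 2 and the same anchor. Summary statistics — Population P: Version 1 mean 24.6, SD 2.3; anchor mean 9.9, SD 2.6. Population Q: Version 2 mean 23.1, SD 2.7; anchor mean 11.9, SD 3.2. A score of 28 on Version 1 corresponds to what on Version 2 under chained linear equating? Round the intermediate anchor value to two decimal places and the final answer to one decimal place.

24.7

Version 1 → anchor (Population P): v = (2.6/2.3)(28 − 24.6) + 9.9 = 13.74
anchor → Version 2 (Population Q): y = (2.7/3.2)(13.74 − 11.9) + 23.1 = 24.7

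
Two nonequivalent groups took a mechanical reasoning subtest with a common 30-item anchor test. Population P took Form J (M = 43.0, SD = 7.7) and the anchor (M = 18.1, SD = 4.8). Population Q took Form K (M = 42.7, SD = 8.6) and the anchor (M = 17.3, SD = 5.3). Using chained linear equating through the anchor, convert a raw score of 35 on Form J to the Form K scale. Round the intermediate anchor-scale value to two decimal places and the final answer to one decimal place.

Form J → anchor (Population P): v = (4.8/7.7)(35 − 43.0) + 18.1 = 13.11
anchor → Form K (Population Q): y = (8.6/5.3)(13.11 − 17.3) + 42.7 = 35.9

35.9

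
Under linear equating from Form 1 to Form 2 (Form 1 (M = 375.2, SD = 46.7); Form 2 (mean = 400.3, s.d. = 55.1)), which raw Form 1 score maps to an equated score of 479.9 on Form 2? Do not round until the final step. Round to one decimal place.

Invert y = (SD_Y/SD_X)(x − M_X) + M_Y:
x = (SD_X/SD_Y)(y − M_Y) + M_X = (46.7/55.1)(479.9 − 400.3) + 375.2
x = 0.847550 × 79.600 + 375.2 = 442.7

442.7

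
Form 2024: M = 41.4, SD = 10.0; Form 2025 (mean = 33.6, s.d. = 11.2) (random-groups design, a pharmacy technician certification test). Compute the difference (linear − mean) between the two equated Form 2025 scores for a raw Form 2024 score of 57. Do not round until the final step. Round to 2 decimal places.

1.87

Mean-equated: 57 + (33.6 − 41.4) = 49.20
Linear-equated: (11.2/10.0)(57 − 41.4) + 33.6 = 51.072
Difference = 51.072 − 49.20 = 1.87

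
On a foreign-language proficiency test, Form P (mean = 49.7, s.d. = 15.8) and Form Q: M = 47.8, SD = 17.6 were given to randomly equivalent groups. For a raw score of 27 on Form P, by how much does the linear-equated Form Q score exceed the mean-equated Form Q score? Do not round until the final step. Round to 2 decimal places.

Mean-equated: 27 + (47.8 − 49.7) = 25.10
Linear-equated: (17.6/15.8)(27 − 49.7) + 47.8 = 22.514
Difference = 22.514 − 25.10 = -2.59

-2.59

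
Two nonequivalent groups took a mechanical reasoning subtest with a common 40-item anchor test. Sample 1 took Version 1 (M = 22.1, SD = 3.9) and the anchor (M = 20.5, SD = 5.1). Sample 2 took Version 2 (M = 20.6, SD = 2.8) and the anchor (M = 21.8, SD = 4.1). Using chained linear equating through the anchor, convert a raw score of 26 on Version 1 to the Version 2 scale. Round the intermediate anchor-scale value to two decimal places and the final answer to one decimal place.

23.2

Version 1 → anchor (Sample 1): v = (5.1/3.9)(26 − 22.1) + 20.5 = 25.60
anchor → Version 2 (Sample 2): y = (2.8/4.1)(25.60 − 21.8) + 20.6 = 23.2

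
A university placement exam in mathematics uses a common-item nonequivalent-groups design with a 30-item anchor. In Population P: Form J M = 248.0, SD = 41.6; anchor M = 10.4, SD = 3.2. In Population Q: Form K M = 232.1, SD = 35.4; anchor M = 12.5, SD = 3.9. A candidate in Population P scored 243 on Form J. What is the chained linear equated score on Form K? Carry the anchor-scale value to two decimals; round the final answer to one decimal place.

Form J → anchor (Population P): v = (3.2/41.6)(243 − 248.0) + 10.4 = 10.02
anchor → Form K (Population Q): y = (35.4/3.9)(10.02 − 12.5) + 232.1 = 209.6

209.6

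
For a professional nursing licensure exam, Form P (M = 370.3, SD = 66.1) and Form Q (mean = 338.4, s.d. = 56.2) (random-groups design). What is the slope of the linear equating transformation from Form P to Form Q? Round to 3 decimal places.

0.850

A = SD_Y / SD_X = 56.2 / 66.1 = 0.850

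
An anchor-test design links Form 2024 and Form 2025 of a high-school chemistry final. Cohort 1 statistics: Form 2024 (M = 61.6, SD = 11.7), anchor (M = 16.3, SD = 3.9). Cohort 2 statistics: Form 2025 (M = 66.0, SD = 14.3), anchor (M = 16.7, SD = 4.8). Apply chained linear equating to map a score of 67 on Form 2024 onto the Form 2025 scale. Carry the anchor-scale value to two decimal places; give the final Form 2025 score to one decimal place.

70.2

Form 2024 → anchor (Cohort 1): v = (3.9/11.7)(67 − 61.6) + 16.3 = 18.10
anchor → Form 2025 (Cohort 2): y = (14.3/4.8)(18.10 − 16.7) + 66.0 = 70.2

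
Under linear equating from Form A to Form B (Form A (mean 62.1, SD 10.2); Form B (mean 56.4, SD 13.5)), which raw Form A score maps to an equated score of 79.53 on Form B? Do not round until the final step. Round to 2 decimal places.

Invert y = (SD_Y/SD_X)(x − M_X) + M_Y:
x = (SD_X/SD_Y)(y − M_Y) + M_X = (10.2/13.5)(79.53 − 56.4) + 62.1
x = 0.755556 × 23.130 + 62.1 = 79.58

79.58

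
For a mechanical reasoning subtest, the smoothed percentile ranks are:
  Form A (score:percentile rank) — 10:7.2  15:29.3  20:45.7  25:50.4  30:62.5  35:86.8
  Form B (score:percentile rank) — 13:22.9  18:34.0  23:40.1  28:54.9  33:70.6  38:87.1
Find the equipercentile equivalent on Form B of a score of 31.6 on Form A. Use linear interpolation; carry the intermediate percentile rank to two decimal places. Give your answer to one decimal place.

32.9

PR of 31.6 on Form A: 62.5 + (31.6 − 30)/(35 − 30) × (86.8 − 62.5) = 70.28
On Form B, PR 70.28 falls between score 28 (PR 54.9) and 33 (PR 70.6).
Interpolate: 28 + (70.28 − 54.9)/(70.6 − 54.9) × (33 − 28) = 32.9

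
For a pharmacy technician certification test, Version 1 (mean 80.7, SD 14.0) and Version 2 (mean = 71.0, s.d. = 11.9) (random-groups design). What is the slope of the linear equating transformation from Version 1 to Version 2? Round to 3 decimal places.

A = SD_Y / SD_X = 11.9 / 14.0 = 0.850

0.850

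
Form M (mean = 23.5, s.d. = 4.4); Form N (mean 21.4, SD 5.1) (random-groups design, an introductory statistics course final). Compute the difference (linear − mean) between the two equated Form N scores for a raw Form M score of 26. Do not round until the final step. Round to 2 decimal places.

Mean-equated: 26 + (21.4 − 23.5) = 23.90
Linear-equated: (5.1/4.4)(26 − 23.5) + 21.4 = 24.298
Difference = 24.298 − 23.90 = 0.40

0.40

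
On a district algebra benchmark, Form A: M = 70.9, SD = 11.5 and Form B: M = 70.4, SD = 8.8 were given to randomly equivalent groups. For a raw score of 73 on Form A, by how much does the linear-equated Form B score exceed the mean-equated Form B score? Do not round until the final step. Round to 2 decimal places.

Mean-equated: 73 + (70.4 − 70.9) = 72.50
Linear-equated: (8.8/11.5)(73 − 70.9) + 70.4 = 72.007
Difference = 72.007 − 72.50 = -0.49

-0.49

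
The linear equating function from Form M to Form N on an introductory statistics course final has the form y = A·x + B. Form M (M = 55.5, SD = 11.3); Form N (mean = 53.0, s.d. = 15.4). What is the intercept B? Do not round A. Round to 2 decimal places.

-22.64

A = SD_Y / SD_X = 15.4 / 11.3 = 1.362832
B = M_Y − A·M_X = 53.0 − 1.362832 × 55.5 = -22.64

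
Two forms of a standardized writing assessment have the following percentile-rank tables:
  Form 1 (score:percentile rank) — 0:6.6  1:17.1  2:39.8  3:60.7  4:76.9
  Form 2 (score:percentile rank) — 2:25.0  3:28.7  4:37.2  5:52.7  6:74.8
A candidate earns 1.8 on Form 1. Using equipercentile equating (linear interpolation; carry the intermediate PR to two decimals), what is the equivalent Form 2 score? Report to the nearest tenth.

3.8

PR of 1.8 on Form 1: 17.1 + (1.8 − 1)/(2 − 1) × (39.8 − 17.1) = 35.26
On Form 2, PR 35.26 falls between score 3 (PR 28.7) and 4 (PR 37.2).
Interpolate: 3 + (35.26 − 28.7)/(37.2 − 28.7) × (4 − 3) = 3.8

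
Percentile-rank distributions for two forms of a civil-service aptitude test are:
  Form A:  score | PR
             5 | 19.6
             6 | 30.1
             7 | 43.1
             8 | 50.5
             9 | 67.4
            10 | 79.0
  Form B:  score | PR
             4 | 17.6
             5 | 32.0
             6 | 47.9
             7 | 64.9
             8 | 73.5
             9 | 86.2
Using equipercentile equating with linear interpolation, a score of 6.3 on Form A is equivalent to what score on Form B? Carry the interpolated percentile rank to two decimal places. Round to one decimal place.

PR of 6.3 on Form A: 30.1 + (6.3 − 6)/(7 − 6) × (43.1 − 30.1) = 34.00
On Form B, PR 34.00 falls between score 5 (PR 32.0) and 6 (PR 47.9).
Interpolate: 5 + (34.00 − 32.0)/(47.9 − 32.0) × (6 − 5) = 5.1

5.1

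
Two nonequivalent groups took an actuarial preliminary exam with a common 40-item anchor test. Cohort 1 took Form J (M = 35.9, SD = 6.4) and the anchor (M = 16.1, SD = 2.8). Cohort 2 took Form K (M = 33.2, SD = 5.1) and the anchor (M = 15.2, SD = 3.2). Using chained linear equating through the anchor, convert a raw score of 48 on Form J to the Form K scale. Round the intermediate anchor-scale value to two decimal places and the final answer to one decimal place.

Form J → anchor (Cohort 1): v = (2.8/6.4)(48 − 35.9) + 16.1 = 21.39
anchor → Form K (Cohort 2): y = (5.1/3.2)(21.39 − 15.2) + 33.2 = 43.1

43.1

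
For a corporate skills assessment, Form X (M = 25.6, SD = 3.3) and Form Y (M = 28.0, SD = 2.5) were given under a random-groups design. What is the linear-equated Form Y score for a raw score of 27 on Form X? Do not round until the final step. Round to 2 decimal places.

Linear equating: y = (SD_Y/SD_X)(x − M_X) + M_Y
y = (2.5/3.3)(27 − 25.6) + 28.0
y = 0.757576 × 1.4 + 28.0 = 1.0606 + 28.0 = 29.06

29.06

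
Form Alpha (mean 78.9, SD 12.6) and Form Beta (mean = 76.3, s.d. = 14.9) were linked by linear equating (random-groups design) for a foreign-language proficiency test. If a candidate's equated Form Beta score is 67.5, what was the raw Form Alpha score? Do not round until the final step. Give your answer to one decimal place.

71.5

Invert y = (SD_Y/SD_X)(x − M_X) + M_Y:
x = (SD_X/SD_Y)(y − M_Y) + M_X = (12.6/14.9)(67.5 − 76.3) + 78.9
x = 0.845638 × -8.800 + 78.9 = 71.5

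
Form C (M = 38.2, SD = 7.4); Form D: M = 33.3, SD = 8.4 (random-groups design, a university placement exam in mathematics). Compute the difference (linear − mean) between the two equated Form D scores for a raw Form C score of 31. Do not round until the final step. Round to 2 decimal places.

Mean-equated: 31 + (33.3 − 38.2) = 26.10
Linear-equated: (8.4/7.4)(31 − 38.2) + 33.3 = 25.127
Difference = 25.127 − 26.10 = -0.97

-0.97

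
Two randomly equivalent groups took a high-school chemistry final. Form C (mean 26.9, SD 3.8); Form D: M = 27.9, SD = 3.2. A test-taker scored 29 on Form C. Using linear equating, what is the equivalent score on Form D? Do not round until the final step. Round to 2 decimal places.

Linear equating: y = (SD_Y/SD_X)(x − M_X) + M_Y
y = (3.2/3.8)(29 − 26.9) + 27.9
y = 0.842105 × 2.1 + 27.9 = 1.7684 + 27.9 = 29.67

29.67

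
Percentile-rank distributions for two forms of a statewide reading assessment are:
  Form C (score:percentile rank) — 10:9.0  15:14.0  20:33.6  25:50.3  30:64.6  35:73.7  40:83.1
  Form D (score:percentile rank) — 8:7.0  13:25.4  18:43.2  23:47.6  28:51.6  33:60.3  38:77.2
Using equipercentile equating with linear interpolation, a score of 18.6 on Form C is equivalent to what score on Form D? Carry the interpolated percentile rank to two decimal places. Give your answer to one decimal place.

13.8

PR of 18.6 on Form C: 14.0 + (18.6 − 15)/(20 − 15) × (33.6 − 14.0) = 28.11
On Form D, PR 28.11 falls between score 13 (PR 25.4) and 18 (PR 43.2).
Interpolate: 13 + (28.11 − 25.4)/(43.2 − 25.4) × (18 − 13) = 13.8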